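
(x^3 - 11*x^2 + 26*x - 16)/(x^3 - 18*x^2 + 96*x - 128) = (x - 1)/(x - 8)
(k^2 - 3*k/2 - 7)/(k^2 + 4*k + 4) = (k - 7/2)/(k + 2)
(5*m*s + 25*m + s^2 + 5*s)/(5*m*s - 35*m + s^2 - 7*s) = (s + 5)/(s - 7)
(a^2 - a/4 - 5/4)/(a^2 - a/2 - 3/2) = (4*a - 5)/(2*(2*a - 3))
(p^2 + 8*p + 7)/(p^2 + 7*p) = (p + 1)/p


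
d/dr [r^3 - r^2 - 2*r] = 3*r^2 - 2*r - 2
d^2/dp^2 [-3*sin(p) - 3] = 3*sin(p)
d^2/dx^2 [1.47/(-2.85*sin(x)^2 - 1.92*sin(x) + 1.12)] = (47.7603*sin(x)^4 + 24.13152*sin(x)^3 - 47.452482*sin(x)^2 - 45.101952*sin(x) - 20.222496)/(2.85*sin(x)^2 + 1.92*sin(x) - 1.12)^3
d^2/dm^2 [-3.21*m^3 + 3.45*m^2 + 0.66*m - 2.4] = 6.9 - 19.26*m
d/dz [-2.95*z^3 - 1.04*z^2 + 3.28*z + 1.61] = -8.85*z^2 - 2.08*z + 3.28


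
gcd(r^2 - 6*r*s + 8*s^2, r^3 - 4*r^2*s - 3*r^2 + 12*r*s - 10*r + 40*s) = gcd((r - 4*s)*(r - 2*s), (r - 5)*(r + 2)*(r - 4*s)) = r - 4*s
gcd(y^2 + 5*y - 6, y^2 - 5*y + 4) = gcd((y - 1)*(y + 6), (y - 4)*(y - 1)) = y - 1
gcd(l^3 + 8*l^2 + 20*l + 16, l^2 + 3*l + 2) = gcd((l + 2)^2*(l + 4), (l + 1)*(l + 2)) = l + 2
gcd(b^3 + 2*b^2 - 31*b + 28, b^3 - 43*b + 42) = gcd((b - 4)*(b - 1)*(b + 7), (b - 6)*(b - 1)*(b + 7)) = b^2 + 6*b - 7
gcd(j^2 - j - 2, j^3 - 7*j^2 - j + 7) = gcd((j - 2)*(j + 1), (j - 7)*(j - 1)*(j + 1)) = j + 1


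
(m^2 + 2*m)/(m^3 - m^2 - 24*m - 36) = m/(m^2 - 3*m - 18)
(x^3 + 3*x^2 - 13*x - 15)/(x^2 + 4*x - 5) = (x^2 - 2*x - 3)/(x - 1)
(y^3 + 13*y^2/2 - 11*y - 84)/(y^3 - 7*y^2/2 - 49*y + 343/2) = (y^2 + 10*y + 24)/(y^2 - 49)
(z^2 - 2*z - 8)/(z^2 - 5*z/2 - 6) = 2*(z + 2)/(2*z + 3)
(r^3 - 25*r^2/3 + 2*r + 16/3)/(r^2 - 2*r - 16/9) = 3*(r^2 - 9*r + 8)/(3*r - 8)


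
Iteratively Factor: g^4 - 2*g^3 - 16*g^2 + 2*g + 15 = (g + 1)*(g^3 - 3*g^2 - 13*g + 15) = (g - 5)*(g + 1)*(g^2 + 2*g - 3) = (g - 5)*(g + 1)*(g + 3)*(g - 1)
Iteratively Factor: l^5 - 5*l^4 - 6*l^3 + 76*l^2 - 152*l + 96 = (l - 3)*(l^4 - 2*l^3 - 12*l^2 + 40*l - 32) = (l - 3)*(l - 2)*(l^3 - 12*l + 16) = (l - 3)*(l - 2)^2*(l^2 + 2*l - 8) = (l - 3)*(l - 2)^3*(l + 4)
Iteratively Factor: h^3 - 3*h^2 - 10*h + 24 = (h - 2)*(h^2 - h - 12) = (h - 2)*(h + 3)*(h - 4)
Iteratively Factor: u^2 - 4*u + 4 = (u - 2)*(u - 2)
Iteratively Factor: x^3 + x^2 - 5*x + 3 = (x - 1)*(x^2 + 2*x - 3) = (x - 1)*(x + 3)*(x - 1)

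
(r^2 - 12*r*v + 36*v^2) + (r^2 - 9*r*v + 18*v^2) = 2*r^2 - 21*r*v + 54*v^2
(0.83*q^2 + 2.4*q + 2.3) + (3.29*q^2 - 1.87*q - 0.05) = 4.12*q^2 + 0.53*q + 2.25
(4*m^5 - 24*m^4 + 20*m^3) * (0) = 0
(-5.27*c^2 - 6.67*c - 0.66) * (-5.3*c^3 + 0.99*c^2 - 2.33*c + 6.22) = 27.931*c^5 + 30.1337*c^4 + 9.1738*c^3 - 17.8917*c^2 - 39.9496*c - 4.1052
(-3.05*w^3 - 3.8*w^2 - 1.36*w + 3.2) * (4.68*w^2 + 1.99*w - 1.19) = -14.274*w^5 - 23.8535*w^4 - 10.2973*w^3 + 16.7916*w^2 + 7.9864*w - 3.808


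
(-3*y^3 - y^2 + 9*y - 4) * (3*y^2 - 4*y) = -9*y^5 + 9*y^4 + 31*y^3 - 48*y^2 + 16*y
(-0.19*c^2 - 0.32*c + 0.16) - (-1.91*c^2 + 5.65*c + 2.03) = 1.72*c^2 - 5.97*c - 1.87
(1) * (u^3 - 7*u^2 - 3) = u^3 - 7*u^2 - 3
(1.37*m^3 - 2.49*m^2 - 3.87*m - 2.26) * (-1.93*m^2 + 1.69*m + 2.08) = -2.6441*m^5 + 7.121*m^4 + 6.1106*m^3 - 7.3577*m^2 - 11.869*m - 4.7008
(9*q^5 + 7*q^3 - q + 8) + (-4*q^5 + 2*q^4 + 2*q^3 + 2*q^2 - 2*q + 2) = 5*q^5 + 2*q^4 + 9*q^3 + 2*q^2 - 3*q + 10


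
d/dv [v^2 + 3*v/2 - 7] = 2*v + 3/2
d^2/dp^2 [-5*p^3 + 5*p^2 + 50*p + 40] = 10 - 30*p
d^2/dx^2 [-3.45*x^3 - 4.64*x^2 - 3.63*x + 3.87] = -20.7*x - 9.28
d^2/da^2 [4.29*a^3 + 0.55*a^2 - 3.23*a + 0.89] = 25.74*a + 1.1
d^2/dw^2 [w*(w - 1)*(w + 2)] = 6*w + 2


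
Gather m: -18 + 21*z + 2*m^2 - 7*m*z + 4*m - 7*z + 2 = 2*m^2 + m*(4 - 7*z) + 14*z - 16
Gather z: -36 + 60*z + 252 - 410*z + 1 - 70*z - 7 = 210 - 420*z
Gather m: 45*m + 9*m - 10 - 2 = 54*m - 12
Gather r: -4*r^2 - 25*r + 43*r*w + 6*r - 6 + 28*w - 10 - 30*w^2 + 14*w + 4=-4*r^2 + r*(43*w - 19) - 30*w^2 + 42*w - 12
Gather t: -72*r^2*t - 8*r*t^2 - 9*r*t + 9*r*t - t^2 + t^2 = -72*r^2*t - 8*r*t^2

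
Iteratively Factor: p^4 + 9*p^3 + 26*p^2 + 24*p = (p + 3)*(p^3 + 6*p^2 + 8*p) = p*(p + 3)*(p^2 + 6*p + 8) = p*(p + 3)*(p + 4)*(p + 2)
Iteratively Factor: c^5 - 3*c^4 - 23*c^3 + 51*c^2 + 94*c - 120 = (c - 1)*(c^4 - 2*c^3 - 25*c^2 + 26*c + 120) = (c - 3)*(c - 1)*(c^3 + c^2 - 22*c - 40) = (c - 3)*(c - 1)*(c + 4)*(c^2 - 3*c - 10) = (c - 3)*(c - 1)*(c + 2)*(c + 4)*(c - 5)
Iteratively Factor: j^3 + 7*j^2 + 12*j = (j + 4)*(j^2 + 3*j) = (j + 3)*(j + 4)*(j)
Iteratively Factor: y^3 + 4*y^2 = (y)*(y^2 + 4*y) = y^2*(y + 4)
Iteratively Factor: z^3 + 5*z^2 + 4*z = (z + 1)*(z^2 + 4*z) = (z + 1)*(z + 4)*(z)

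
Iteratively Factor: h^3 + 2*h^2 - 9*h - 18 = (h - 3)*(h^2 + 5*h + 6) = (h - 3)*(h + 3)*(h + 2)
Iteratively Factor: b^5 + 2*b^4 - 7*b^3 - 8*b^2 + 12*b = (b + 2)*(b^4 - 7*b^2 + 6*b) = b*(b + 2)*(b^3 - 7*b + 6) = b*(b - 2)*(b + 2)*(b^2 + 2*b - 3) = b*(b - 2)*(b - 1)*(b + 2)*(b + 3)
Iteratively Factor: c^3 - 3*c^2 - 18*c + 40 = (c - 2)*(c^2 - c - 20) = (c - 2)*(c + 4)*(c - 5)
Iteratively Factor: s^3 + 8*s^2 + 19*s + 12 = (s + 4)*(s^2 + 4*s + 3) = (s + 1)*(s + 4)*(s + 3)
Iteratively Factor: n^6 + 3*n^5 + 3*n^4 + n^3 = (n + 1)*(n^5 + 2*n^4 + n^3) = n*(n + 1)*(n^4 + 2*n^3 + n^2) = n^2*(n + 1)*(n^3 + 2*n^2 + n) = n^2*(n + 1)^2*(n^2 + n) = n^3*(n + 1)^2*(n + 1)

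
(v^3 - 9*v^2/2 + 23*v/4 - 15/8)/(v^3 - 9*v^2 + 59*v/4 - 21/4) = (v - 5/2)/(v - 7)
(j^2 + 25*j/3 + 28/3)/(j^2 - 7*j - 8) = (3*j^2 + 25*j + 28)/(3*(j^2 - 7*j - 8))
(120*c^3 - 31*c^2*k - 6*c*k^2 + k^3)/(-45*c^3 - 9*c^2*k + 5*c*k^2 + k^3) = (-8*c + k)/(3*c + k)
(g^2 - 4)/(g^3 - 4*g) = 1/g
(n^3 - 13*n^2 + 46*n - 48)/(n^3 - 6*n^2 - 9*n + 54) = (n^2 - 10*n + 16)/(n^2 - 3*n - 18)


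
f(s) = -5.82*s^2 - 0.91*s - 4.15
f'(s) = -11.64*s - 0.91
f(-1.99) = -25.39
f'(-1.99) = 22.25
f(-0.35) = -4.54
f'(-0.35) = 3.16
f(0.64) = -7.12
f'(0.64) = -8.36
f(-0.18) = -4.17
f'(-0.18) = 1.19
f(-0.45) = -4.92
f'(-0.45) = 4.33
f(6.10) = -226.26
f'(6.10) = -71.91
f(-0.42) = -4.79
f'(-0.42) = 3.98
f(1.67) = -21.90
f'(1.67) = -20.35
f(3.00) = -59.26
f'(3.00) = -35.83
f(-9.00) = -467.38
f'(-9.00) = 103.85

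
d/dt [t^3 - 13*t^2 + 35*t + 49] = 3*t^2 - 26*t + 35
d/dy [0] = 0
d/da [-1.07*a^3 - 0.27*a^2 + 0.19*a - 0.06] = -3.21*a^2 - 0.54*a + 0.19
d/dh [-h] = -1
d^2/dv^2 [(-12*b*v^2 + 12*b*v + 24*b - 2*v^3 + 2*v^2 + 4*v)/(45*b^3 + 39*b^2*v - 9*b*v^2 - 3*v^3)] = 4*((3*(b + v)*(-6*b*v^2 + 6*b*v + 12*b - v^3 + v^2 + 2*v) + (-13*b^2 + 6*b*v + 3*v^2)*(-12*b*v + 6*b - 3*v^2 + 2*v + 2))*(15*b^3 + 13*b^2*v - 3*b*v^2 - v^3) + (-6*b - 3*v + 1)*(15*b^3 + 13*b^2*v - 3*b*v^2 - v^3)^2 + (-13*b^2 + 6*b*v + 3*v^2)^2*(-6*b*v^2 + 6*b*v + 12*b - v^3 + v^2 + 2*v))/(3*(15*b^3 + 13*b^2*v - 3*b*v^2 - v^3)^3)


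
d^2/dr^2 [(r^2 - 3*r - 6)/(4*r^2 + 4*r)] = (-2*r^3 - 9*r^2 - 9*r - 3)/(r^3*(r^3 + 3*r^2 + 3*r + 1))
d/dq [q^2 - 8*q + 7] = 2*q - 8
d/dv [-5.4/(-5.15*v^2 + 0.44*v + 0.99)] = (2.376 - 55.62*v)/(-5.15*v^2 + 0.44*v + 0.99)^2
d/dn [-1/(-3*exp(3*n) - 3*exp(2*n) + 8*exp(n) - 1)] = (-9*exp(2*n) - 6*exp(n) + 8)*exp(n)/(3*exp(3*n) + 3*exp(2*n) - 8*exp(n) + 1)^2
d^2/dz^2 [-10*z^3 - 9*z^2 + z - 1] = -60*z - 18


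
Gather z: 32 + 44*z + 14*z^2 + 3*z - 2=14*z^2 + 47*z + 30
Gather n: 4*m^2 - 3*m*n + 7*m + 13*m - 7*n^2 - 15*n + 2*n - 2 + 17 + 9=4*m^2 + 20*m - 7*n^2 + n*(-3*m - 13) + 24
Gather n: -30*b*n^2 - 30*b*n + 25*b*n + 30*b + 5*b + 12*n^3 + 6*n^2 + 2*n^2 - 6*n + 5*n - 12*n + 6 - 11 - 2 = 35*b + 12*n^3 + n^2*(8 - 30*b) + n*(-5*b - 13) - 7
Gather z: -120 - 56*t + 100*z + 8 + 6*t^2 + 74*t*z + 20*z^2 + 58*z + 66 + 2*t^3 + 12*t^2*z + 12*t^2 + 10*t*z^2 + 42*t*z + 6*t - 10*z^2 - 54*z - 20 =2*t^3 + 18*t^2 - 50*t + z^2*(10*t + 10) + z*(12*t^2 + 116*t + 104) - 66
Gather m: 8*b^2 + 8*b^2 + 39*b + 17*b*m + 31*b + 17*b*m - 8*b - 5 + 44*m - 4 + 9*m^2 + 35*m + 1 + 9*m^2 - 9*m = 16*b^2 + 62*b + 18*m^2 + m*(34*b + 70) - 8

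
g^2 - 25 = (g - 5)*(g + 5)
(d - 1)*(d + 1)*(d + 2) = d^3 + 2*d^2 - d - 2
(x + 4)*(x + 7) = x^2 + 11*x + 28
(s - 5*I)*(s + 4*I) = s^2 - I*s + 20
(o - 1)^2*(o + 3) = o^3 + o^2 - 5*o + 3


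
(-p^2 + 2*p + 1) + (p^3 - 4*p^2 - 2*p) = p^3 - 5*p^2 + 1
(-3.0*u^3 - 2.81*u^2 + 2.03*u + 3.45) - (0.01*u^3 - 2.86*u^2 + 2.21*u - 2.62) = -3.01*u^3 + 0.0499999999999998*u^2 - 0.18*u + 6.07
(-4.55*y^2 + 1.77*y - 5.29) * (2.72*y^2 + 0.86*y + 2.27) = -12.376*y^4 + 0.9014*y^3 - 23.1951*y^2 - 0.5315*y - 12.0083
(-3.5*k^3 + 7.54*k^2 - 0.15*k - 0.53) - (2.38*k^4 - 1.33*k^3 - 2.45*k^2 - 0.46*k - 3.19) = -2.38*k^4 - 2.17*k^3 + 9.99*k^2 + 0.31*k + 2.66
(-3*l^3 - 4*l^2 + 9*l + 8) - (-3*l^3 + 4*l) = -4*l^2 + 5*l + 8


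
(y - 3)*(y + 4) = y^2 + y - 12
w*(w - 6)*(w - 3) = w^3 - 9*w^2 + 18*w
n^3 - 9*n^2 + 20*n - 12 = (n - 6)*(n - 2)*(n - 1)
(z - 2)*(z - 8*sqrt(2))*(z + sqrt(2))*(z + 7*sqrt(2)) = z^4 - 2*z^3 - 114*z^2 - 112*sqrt(2)*z + 228*z + 224*sqrt(2)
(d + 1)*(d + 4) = d^2 + 5*d + 4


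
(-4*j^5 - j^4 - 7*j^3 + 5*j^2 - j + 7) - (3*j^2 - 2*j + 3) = -4*j^5 - j^4 - 7*j^3 + 2*j^2 + j + 4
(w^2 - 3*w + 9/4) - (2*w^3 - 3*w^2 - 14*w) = -2*w^3 + 4*w^2 + 11*w + 9/4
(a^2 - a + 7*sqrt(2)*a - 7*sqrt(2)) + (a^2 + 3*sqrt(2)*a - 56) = 2*a^2 - a + 10*sqrt(2)*a - 56 - 7*sqrt(2)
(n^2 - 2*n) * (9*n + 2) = 9*n^3 - 16*n^2 - 4*n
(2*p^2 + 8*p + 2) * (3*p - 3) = 6*p^3 + 18*p^2 - 18*p - 6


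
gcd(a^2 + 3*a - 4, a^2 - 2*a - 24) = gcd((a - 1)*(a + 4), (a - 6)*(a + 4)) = a + 4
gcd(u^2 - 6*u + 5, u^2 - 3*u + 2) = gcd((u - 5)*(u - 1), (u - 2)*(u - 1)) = u - 1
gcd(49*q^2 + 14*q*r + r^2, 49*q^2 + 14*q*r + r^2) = 49*q^2 + 14*q*r + r^2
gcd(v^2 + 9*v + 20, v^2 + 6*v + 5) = v + 5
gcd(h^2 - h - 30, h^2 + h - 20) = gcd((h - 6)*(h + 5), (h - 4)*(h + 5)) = h + 5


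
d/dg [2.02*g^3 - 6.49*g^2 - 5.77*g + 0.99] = 6.06*g^2 - 12.98*g - 5.77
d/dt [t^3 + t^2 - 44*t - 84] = 3*t^2 + 2*t - 44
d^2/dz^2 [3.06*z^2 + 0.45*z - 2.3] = 6.12000000000000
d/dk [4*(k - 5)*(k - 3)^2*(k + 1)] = 16*k^3 - 120*k^2 + 224*k - 24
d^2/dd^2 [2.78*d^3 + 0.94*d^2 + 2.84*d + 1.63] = 16.68*d + 1.88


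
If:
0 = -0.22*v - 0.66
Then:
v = -3.00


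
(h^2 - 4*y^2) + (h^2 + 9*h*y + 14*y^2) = 2*h^2 + 9*h*y + 10*y^2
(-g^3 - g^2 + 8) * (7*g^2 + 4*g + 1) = -7*g^5 - 11*g^4 - 5*g^3 + 55*g^2 + 32*g + 8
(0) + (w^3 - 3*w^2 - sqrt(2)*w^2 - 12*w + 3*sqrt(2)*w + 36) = w^3 - 3*w^2 - sqrt(2)*w^2 - 12*w + 3*sqrt(2)*w + 36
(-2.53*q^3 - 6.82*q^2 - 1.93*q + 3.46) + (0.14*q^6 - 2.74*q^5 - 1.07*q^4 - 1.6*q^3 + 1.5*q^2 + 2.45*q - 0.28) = 0.14*q^6 - 2.74*q^5 - 1.07*q^4 - 4.13*q^3 - 5.32*q^2 + 0.52*q + 3.18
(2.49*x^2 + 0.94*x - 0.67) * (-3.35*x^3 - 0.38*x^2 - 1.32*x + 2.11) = -8.3415*x^5 - 4.0952*x^4 - 1.3995*x^3 + 4.2677*x^2 + 2.8678*x - 1.4137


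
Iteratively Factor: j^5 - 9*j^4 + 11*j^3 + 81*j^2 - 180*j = (j - 4)*(j^4 - 5*j^3 - 9*j^2 + 45*j) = (j - 5)*(j - 4)*(j^3 - 9*j) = (j - 5)*(j - 4)*(j + 3)*(j^2 - 3*j) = (j - 5)*(j - 4)*(j - 3)*(j + 3)*(j)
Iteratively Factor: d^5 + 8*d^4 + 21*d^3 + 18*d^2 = (d + 2)*(d^4 + 6*d^3 + 9*d^2) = (d + 2)*(d + 3)*(d^3 + 3*d^2) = (d + 2)*(d + 3)^2*(d^2) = d*(d + 2)*(d + 3)^2*(d)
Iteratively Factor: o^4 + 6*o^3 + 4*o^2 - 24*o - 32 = (o + 2)*(o^3 + 4*o^2 - 4*o - 16) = (o + 2)*(o + 4)*(o^2 - 4) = (o - 2)*(o + 2)*(o + 4)*(o + 2)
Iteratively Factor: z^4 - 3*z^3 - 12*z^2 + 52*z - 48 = (z - 2)*(z^3 - z^2 - 14*z + 24) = (z - 2)*(z + 4)*(z^2 - 5*z + 6) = (z - 3)*(z - 2)*(z + 4)*(z - 2)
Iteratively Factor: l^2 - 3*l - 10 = (l - 5)*(l + 2)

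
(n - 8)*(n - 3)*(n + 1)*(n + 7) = n^4 - 3*n^3 - 57*n^2 + 115*n + 168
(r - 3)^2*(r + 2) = r^3 - 4*r^2 - 3*r + 18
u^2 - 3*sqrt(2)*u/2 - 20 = (u - 4*sqrt(2))*(u + 5*sqrt(2)/2)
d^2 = d^2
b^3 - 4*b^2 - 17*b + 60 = (b - 5)*(b - 3)*(b + 4)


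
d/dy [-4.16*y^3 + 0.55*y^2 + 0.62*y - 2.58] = -12.48*y^2 + 1.1*y + 0.62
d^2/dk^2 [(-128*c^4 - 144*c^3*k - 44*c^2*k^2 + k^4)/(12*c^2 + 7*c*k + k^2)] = 2*(16*c^3 + 27*c^2*k + 9*c*k^2 + k^3)/(27*c^3 + 27*c^2*k + 9*c*k^2 + k^3)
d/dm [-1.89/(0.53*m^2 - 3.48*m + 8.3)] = (2.0034*m - 6.5772)/(0.53*m^2 - 3.48*m + 8.3)^2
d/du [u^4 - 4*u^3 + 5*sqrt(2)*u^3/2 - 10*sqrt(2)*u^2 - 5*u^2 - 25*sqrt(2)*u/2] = 4*u^3 - 12*u^2 + 15*sqrt(2)*u^2/2 - 20*sqrt(2)*u - 10*u - 25*sqrt(2)/2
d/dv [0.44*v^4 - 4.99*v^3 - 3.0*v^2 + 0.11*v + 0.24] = 1.76*v^3 - 14.97*v^2 - 6.0*v + 0.11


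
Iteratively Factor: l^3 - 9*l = (l + 3)*(l^2 - 3*l) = l*(l + 3)*(l - 3)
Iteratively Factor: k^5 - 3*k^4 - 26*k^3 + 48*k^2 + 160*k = (k - 5)*(k^4 + 2*k^3 - 16*k^2 - 32*k) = (k - 5)*(k + 2)*(k^3 - 16*k) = (k - 5)*(k - 4)*(k + 2)*(k^2 + 4*k) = (k - 5)*(k - 4)*(k + 2)*(k + 4)*(k)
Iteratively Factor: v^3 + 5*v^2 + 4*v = (v + 4)*(v^2 + v) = (v + 1)*(v + 4)*(v)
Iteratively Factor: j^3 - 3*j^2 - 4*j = (j)*(j^2 - 3*j - 4) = j*(j - 4)*(j + 1)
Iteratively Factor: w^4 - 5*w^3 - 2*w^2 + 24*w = (w + 2)*(w^3 - 7*w^2 + 12*w) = w*(w + 2)*(w^2 - 7*w + 12) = w*(w - 3)*(w + 2)*(w - 4)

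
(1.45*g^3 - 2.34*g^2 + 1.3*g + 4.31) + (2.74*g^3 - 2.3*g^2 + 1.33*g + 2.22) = 4.19*g^3 - 4.64*g^2 + 2.63*g + 6.53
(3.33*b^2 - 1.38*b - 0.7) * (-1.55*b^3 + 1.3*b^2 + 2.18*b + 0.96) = -5.1615*b^5 + 6.468*b^4 + 6.5504*b^3 - 0.7216*b^2 - 2.8508*b - 0.672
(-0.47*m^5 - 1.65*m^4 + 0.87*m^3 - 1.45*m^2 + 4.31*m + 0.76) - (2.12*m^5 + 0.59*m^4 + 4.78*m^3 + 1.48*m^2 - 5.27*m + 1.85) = -2.59*m^5 - 2.24*m^4 - 3.91*m^3 - 2.93*m^2 + 9.58*m - 1.09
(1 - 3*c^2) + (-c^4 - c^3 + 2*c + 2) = -c^4 - c^3 - 3*c^2 + 2*c + 3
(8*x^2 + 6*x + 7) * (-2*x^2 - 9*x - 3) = -16*x^4 - 84*x^3 - 92*x^2 - 81*x - 21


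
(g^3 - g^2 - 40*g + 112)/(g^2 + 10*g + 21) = (g^2 - 8*g + 16)/(g + 3)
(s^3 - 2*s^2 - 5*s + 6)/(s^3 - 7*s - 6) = (s - 1)/(s + 1)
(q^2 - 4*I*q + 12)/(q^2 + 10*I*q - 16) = (q - 6*I)/(q + 8*I)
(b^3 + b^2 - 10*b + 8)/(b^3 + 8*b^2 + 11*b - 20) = (b - 2)/(b + 5)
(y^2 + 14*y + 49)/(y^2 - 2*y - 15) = (y^2 + 14*y + 49)/(y^2 - 2*y - 15)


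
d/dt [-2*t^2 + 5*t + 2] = 5 - 4*t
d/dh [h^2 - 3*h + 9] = 2*h - 3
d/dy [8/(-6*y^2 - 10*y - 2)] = 4*(6*y + 5)/(3*y^2 + 5*y + 1)^2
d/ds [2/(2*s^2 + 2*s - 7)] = 4*(-2*s - 1)/(2*s^2 + 2*s - 7)^2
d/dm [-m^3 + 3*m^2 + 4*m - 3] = -3*m^2 + 6*m + 4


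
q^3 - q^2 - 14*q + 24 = (q - 3)*(q - 2)*(q + 4)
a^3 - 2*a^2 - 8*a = a*(a - 4)*(a + 2)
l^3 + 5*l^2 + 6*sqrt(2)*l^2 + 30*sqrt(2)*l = l*(l + 5)*(l + 6*sqrt(2))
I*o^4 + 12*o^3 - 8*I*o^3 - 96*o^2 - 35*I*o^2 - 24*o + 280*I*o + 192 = (o - 8)*(o - 8*I)*(o - 3*I)*(I*o + 1)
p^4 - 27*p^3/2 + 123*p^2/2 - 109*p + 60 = (p - 6)*(p - 4)*(p - 5/2)*(p - 1)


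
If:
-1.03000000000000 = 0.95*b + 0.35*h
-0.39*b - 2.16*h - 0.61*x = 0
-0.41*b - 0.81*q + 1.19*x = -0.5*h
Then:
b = 0.111459149047246*x - 1.16147220046985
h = 0.209710258418168 - 0.302531975985382*x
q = 1.22597007518264*x + 0.717356458520645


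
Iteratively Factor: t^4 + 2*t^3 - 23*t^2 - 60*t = (t + 3)*(t^3 - t^2 - 20*t) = (t - 5)*(t + 3)*(t^2 + 4*t) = (t - 5)*(t + 3)*(t + 4)*(t)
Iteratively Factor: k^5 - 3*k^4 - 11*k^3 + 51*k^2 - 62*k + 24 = (k - 1)*(k^4 - 2*k^3 - 13*k^2 + 38*k - 24) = (k - 1)^2*(k^3 - k^2 - 14*k + 24) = (k - 3)*(k - 1)^2*(k^2 + 2*k - 8) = (k - 3)*(k - 1)^2*(k + 4)*(k - 2)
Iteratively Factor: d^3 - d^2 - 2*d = (d + 1)*(d^2 - 2*d) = d*(d + 1)*(d - 2)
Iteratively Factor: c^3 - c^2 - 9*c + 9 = (c + 3)*(c^2 - 4*c + 3) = (c - 3)*(c + 3)*(c - 1)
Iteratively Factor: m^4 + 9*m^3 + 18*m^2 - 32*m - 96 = (m + 4)*(m^3 + 5*m^2 - 2*m - 24) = (m - 2)*(m + 4)*(m^2 + 7*m + 12) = (m - 2)*(m + 4)^2*(m + 3)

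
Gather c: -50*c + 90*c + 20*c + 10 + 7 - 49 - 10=60*c - 42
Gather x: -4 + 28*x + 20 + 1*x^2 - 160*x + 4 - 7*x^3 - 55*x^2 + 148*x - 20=-7*x^3 - 54*x^2 + 16*x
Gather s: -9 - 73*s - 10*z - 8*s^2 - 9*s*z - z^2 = -8*s^2 + s*(-9*z - 73) - z^2 - 10*z - 9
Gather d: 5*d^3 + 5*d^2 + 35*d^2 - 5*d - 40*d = 5*d^3 + 40*d^2 - 45*d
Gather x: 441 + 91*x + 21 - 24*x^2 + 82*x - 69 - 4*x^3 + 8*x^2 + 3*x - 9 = -4*x^3 - 16*x^2 + 176*x + 384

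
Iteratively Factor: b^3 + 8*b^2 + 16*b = (b)*(b^2 + 8*b + 16) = b*(b + 4)*(b + 4)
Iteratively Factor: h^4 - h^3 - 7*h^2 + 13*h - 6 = (h - 2)*(h^3 + h^2 - 5*h + 3) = (h - 2)*(h - 1)*(h^2 + 2*h - 3) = (h - 2)*(h - 1)^2*(h + 3)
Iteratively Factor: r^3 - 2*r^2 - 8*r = (r + 2)*(r^2 - 4*r) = (r - 4)*(r + 2)*(r)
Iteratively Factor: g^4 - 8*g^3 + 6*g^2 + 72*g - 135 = (g - 5)*(g^3 - 3*g^2 - 9*g + 27) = (g - 5)*(g - 3)*(g^2 - 9) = (g - 5)*(g - 3)*(g + 3)*(g - 3)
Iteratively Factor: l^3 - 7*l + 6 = (l - 1)*(l^2 + l - 6) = (l - 1)*(l + 3)*(l - 2)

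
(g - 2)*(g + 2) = g^2 - 4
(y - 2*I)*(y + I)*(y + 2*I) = y^3 + I*y^2 + 4*y + 4*I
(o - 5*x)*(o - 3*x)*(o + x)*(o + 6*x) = o^4 - o^3*x - 35*o^2*x^2 + 57*o*x^3 + 90*x^4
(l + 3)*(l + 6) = l^2 + 9*l + 18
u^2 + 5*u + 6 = (u + 2)*(u + 3)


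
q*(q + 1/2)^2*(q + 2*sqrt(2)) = q^4 + q^3 + 2*sqrt(2)*q^3 + q^2/4 + 2*sqrt(2)*q^2 + sqrt(2)*q/2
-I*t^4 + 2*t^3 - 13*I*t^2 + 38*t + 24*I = (t - 4*I)*(t + 2*I)*(t + 3*I)*(-I*t + 1)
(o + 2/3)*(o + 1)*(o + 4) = o^3 + 17*o^2/3 + 22*o/3 + 8/3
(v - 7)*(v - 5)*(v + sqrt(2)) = v^3 - 12*v^2 + sqrt(2)*v^2 - 12*sqrt(2)*v + 35*v + 35*sqrt(2)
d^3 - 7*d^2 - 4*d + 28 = (d - 7)*(d - 2)*(d + 2)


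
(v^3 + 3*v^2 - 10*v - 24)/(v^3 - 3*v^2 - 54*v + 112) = (v^3 + 3*v^2 - 10*v - 24)/(v^3 - 3*v^2 - 54*v + 112)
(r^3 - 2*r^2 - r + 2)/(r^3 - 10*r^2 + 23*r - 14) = (r + 1)/(r - 7)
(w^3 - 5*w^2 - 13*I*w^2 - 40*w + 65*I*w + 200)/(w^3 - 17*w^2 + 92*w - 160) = (w^2 - 13*I*w - 40)/(w^2 - 12*w + 32)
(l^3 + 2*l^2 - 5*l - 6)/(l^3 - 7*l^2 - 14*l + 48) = (l + 1)/(l - 8)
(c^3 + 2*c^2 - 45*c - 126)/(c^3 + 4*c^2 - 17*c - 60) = (c^2 - c - 42)/(c^2 + c - 20)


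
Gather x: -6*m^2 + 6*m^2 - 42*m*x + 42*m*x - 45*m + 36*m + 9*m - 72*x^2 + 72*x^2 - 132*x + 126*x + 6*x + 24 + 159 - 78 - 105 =0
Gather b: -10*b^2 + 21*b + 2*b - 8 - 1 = -10*b^2 + 23*b - 9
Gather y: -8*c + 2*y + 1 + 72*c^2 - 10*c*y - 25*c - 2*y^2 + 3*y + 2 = 72*c^2 - 33*c - 2*y^2 + y*(5 - 10*c) + 3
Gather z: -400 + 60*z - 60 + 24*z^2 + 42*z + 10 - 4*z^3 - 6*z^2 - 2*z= -4*z^3 + 18*z^2 + 100*z - 450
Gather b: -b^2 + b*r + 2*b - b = -b^2 + b*(r + 1)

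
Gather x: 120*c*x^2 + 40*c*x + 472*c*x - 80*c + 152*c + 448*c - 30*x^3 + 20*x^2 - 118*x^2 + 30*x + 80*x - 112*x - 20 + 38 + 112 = 520*c - 30*x^3 + x^2*(120*c - 98) + x*(512*c - 2) + 130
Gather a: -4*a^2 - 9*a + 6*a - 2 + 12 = -4*a^2 - 3*a + 10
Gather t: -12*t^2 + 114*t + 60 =-12*t^2 + 114*t + 60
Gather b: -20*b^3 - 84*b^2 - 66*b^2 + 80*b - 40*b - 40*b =-20*b^3 - 150*b^2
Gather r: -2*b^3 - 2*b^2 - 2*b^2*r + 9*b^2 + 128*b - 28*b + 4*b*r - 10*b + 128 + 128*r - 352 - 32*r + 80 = -2*b^3 + 7*b^2 + 90*b + r*(-2*b^2 + 4*b + 96) - 144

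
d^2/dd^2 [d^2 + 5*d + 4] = 2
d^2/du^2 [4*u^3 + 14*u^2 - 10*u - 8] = 24*u + 28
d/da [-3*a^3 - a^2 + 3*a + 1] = -9*a^2 - 2*a + 3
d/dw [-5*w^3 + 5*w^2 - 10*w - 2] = -15*w^2 + 10*w - 10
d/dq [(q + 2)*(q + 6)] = 2*q + 8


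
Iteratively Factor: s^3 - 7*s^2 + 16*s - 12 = (s - 2)*(s^2 - 5*s + 6) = (s - 2)^2*(s - 3)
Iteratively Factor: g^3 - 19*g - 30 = (g - 5)*(g^2 + 5*g + 6) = (g - 5)*(g + 2)*(g + 3)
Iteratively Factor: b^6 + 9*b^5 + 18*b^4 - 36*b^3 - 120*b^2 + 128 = (b + 2)*(b^5 + 7*b^4 + 4*b^3 - 44*b^2 - 32*b + 64) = (b + 2)*(b + 4)*(b^4 + 3*b^3 - 8*b^2 - 12*b + 16) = (b - 2)*(b + 2)*(b + 4)*(b^3 + 5*b^2 + 2*b - 8) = (b - 2)*(b + 2)^2*(b + 4)*(b^2 + 3*b - 4) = (b - 2)*(b + 2)^2*(b + 4)^2*(b - 1)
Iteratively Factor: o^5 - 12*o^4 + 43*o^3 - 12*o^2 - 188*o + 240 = (o + 2)*(o^4 - 14*o^3 + 71*o^2 - 154*o + 120) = (o - 3)*(o + 2)*(o^3 - 11*o^2 + 38*o - 40) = (o - 3)*(o - 2)*(o + 2)*(o^2 - 9*o + 20) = (o - 5)*(o - 3)*(o - 2)*(o + 2)*(o - 4)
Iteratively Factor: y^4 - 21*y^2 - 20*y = (y + 1)*(y^3 - y^2 - 20*y) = (y - 5)*(y + 1)*(y^2 + 4*y) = y*(y - 5)*(y + 1)*(y + 4)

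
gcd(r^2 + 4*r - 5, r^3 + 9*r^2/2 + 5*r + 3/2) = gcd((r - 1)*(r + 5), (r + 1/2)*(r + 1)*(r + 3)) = 1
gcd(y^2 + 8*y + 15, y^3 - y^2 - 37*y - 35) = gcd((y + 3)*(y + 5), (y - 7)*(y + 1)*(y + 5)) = y + 5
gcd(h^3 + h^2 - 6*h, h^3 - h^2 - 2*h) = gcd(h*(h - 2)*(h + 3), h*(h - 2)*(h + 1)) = h^2 - 2*h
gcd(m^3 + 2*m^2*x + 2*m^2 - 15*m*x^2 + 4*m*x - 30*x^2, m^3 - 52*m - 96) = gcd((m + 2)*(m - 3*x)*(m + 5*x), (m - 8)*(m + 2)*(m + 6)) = m + 2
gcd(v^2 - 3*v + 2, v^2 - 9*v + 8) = v - 1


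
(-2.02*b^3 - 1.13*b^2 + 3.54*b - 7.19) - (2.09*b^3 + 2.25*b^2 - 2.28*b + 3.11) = -4.11*b^3 - 3.38*b^2 + 5.82*b - 10.3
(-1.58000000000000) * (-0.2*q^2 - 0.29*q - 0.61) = 0.316*q^2 + 0.4582*q + 0.9638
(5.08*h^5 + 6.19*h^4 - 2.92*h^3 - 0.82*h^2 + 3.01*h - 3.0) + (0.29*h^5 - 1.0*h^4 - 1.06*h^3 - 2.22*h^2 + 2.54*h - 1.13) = 5.37*h^5 + 5.19*h^4 - 3.98*h^3 - 3.04*h^2 + 5.55*h - 4.13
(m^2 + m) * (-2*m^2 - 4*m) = -2*m^4 - 6*m^3 - 4*m^2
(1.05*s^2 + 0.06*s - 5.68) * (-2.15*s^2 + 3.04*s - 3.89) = -2.2575*s^4 + 3.063*s^3 + 8.3099*s^2 - 17.5006*s + 22.0952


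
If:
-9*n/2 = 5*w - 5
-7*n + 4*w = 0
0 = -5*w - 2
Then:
No Solution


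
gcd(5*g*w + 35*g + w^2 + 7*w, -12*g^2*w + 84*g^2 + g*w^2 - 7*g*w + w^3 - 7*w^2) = 1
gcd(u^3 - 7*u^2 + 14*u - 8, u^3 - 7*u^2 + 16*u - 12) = u - 2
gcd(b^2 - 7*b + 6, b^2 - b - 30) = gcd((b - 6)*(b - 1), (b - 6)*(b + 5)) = b - 6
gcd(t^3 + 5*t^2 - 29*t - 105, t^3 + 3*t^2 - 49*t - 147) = t^2 + 10*t + 21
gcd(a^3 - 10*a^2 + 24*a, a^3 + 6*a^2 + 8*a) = a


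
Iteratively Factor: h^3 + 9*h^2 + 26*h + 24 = (h + 4)*(h^2 + 5*h + 6) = (h + 3)*(h + 4)*(h + 2)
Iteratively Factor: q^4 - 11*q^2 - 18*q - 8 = (q - 4)*(q^3 + 4*q^2 + 5*q + 2) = (q - 4)*(q + 1)*(q^2 + 3*q + 2) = (q - 4)*(q + 1)*(q + 2)*(q + 1)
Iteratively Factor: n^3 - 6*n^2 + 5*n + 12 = (n - 3)*(n^2 - 3*n - 4) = (n - 3)*(n + 1)*(n - 4)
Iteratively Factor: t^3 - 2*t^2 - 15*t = (t - 5)*(t^2 + 3*t) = (t - 5)*(t + 3)*(t)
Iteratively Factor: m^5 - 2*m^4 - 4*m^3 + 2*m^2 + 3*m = (m + 1)*(m^4 - 3*m^3 - m^2 + 3*m) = (m + 1)^2*(m^3 - 4*m^2 + 3*m) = (m - 1)*(m + 1)^2*(m^2 - 3*m) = (m - 3)*(m - 1)*(m + 1)^2*(m)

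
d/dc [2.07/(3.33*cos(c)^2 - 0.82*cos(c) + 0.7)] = (13.7862*cos(c) - 1.6974)*sin(c)/(3.33*cos(c)^2 - 0.82*cos(c) + 0.7)^2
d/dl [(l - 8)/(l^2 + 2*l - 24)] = (l^2 + 2*l - 2*(l - 8)*(l + 1) - 24)/(l^2 + 2*l - 24)^2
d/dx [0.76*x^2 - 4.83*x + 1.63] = 1.52*x - 4.83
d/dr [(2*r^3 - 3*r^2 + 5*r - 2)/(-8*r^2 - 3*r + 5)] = (-16*r^4 - 12*r^3 + 79*r^2 - 62*r + 19)/(64*r^4 + 48*r^3 - 71*r^2 - 30*r + 25)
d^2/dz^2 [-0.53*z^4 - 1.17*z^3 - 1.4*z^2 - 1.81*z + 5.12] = -6.36*z^2 - 7.02*z - 2.8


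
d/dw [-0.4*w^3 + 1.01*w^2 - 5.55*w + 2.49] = -1.2*w^2 + 2.02*w - 5.55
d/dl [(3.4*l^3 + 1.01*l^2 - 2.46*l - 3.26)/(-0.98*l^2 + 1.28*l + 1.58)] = (-3.332*l^4 + 8.704*l^3 + 14.998*l^2 - 3.198*l + 0.286)/(0.9604*l^4 - 2.5088*l^3 - 1.4584*l^2 + 4.0448*l + 2.4964)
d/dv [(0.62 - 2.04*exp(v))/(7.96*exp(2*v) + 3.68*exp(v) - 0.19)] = (16.2384*exp(2*v) - 9.8704*exp(v) - 1.894)*exp(v)/(63.3616*exp(4*v) + 58.5856*exp(3*v) + 10.5176*exp(2*v) - 1.3984*exp(v) + 0.0361)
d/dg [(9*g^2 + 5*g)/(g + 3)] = 3*(3*g^2 + 18*g + 5)/(g^2 + 6*g + 9)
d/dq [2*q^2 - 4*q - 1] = 4*q - 4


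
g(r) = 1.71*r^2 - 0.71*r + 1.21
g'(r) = 3.42*r - 0.71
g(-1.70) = 7.36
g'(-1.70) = -6.52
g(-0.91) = 3.27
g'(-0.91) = -3.82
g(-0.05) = 1.25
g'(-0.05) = -0.88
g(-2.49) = 13.58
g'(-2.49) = -9.23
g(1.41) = 3.61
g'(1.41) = 4.11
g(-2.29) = 11.80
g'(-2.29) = -8.54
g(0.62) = 1.43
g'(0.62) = 1.41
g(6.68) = 72.77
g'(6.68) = 22.14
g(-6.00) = 67.03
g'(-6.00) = -21.23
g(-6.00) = 67.03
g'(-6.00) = -21.23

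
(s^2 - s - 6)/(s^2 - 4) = (s - 3)/(s - 2)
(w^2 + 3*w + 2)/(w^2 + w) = (w + 2)/w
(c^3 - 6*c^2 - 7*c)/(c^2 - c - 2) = c*(c - 7)/(c - 2)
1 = 1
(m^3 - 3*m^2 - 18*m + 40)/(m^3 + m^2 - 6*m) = (m^2 - m - 20)/(m*(m + 3))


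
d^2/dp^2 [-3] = 0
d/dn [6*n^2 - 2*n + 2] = 12*n - 2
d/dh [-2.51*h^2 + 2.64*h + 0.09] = 2.64 - 5.02*h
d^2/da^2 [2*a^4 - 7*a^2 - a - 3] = 24*a^2 - 14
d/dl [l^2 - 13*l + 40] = 2*l - 13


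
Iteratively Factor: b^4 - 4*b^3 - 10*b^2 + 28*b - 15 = (b + 3)*(b^3 - 7*b^2 + 11*b - 5) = (b - 5)*(b + 3)*(b^2 - 2*b + 1) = (b - 5)*(b - 1)*(b + 3)*(b - 1)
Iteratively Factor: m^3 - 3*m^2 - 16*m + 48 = (m - 3)*(m^2 - 16) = (m - 4)*(m - 3)*(m + 4)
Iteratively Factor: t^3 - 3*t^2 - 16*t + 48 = (t - 4)*(t^2 + t - 12) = (t - 4)*(t + 4)*(t - 3)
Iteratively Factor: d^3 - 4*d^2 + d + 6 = (d - 2)*(d^2 - 2*d - 3) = (d - 2)*(d + 1)*(d - 3)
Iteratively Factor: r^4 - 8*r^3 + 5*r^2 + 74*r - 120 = (r - 2)*(r^3 - 6*r^2 - 7*r + 60) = (r - 4)*(r - 2)*(r^2 - 2*r - 15) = (r - 4)*(r - 2)*(r + 3)*(r - 5)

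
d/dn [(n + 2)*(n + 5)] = 2*n + 7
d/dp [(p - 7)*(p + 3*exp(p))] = p + (p - 7)*(3*exp(p) + 1) + 3*exp(p)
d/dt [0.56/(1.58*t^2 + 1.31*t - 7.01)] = (-1.7696*t - 0.7336)/(1.58*t^2 + 1.31*t - 7.01)^2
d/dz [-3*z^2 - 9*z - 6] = -6*z - 9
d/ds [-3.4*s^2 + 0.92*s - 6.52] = 0.92 - 6.8*s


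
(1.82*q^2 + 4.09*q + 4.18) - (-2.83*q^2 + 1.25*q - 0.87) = 4.65*q^2 + 2.84*q + 5.05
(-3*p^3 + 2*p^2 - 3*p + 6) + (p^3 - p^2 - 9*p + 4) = -2*p^3 + p^2 - 12*p + 10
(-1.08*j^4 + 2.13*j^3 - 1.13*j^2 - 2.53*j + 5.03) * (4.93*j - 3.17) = -5.3244*j^5 + 13.9245*j^4 - 12.323*j^3 - 8.8908*j^2 + 32.818*j - 15.9451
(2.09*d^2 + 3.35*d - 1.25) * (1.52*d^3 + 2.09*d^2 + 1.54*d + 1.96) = 3.1768*d^5 + 9.4601*d^4 + 8.3201*d^3 + 6.6429*d^2 + 4.641*d - 2.45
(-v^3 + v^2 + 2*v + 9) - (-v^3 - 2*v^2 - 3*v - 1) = 3*v^2 + 5*v + 10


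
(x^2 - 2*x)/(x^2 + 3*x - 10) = x/(x + 5)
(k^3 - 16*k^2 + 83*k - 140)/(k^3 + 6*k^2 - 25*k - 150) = (k^2 - 11*k + 28)/(k^2 + 11*k + 30)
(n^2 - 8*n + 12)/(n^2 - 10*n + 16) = (n - 6)/(n - 8)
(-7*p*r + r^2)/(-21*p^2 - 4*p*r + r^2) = r/(3*p + r)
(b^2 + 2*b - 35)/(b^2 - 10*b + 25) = (b + 7)/(b - 5)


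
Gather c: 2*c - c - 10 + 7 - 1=c - 4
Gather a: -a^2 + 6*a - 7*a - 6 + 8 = -a^2 - a + 2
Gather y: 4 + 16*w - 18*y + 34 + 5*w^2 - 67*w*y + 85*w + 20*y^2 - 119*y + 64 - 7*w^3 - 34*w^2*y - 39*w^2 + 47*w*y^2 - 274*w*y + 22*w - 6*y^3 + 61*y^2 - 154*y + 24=-7*w^3 - 34*w^2 + 123*w - 6*y^3 + y^2*(47*w + 81) + y*(-34*w^2 - 341*w - 291) + 126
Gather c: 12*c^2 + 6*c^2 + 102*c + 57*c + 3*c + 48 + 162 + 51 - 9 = 18*c^2 + 162*c + 252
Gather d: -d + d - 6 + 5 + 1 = 0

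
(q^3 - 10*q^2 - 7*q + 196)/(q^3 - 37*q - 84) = (q - 7)/(q + 3)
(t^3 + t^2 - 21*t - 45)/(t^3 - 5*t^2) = 1 + 6/t + 9/t^2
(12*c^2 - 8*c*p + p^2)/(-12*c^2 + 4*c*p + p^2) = (-6*c + p)/(6*c + p)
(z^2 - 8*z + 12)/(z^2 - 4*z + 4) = (z - 6)/(z - 2)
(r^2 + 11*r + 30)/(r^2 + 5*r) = (r + 6)/r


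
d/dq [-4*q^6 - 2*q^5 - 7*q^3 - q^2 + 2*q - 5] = -24*q^5 - 10*q^4 - 21*q^2 - 2*q + 2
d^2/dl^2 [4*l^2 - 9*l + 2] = 8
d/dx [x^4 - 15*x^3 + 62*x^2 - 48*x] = 4*x^3 - 45*x^2 + 124*x - 48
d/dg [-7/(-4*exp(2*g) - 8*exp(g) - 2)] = -14*(exp(g) + 1)*exp(g)/(2*exp(2*g) + 4*exp(g) + 1)^2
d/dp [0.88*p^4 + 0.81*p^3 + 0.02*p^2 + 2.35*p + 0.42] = 3.52*p^3 + 2.43*p^2 + 0.04*p + 2.35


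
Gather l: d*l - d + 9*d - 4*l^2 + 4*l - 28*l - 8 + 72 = 8*d - 4*l^2 + l*(d - 24) + 64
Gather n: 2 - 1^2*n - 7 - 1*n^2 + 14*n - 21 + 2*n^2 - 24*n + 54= n^2 - 11*n + 28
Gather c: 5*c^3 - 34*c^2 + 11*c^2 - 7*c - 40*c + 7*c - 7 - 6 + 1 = 5*c^3 - 23*c^2 - 40*c - 12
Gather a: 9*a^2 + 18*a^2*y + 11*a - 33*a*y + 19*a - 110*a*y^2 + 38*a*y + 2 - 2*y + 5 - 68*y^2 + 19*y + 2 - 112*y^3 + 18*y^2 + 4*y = a^2*(18*y + 9) + a*(-110*y^2 + 5*y + 30) - 112*y^3 - 50*y^2 + 21*y + 9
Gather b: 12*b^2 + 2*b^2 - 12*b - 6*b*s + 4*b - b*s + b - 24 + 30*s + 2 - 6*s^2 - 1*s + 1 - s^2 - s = 14*b^2 + b*(-7*s - 7) - 7*s^2 + 28*s - 21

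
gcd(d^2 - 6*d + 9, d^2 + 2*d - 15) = d - 3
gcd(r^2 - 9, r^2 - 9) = r^2 - 9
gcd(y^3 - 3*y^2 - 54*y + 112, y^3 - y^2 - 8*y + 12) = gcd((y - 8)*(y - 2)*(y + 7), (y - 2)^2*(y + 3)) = y - 2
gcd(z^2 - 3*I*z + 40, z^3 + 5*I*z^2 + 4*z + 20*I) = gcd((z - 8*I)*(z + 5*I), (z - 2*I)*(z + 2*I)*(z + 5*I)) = z + 5*I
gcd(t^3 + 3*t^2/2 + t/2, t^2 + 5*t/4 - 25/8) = 1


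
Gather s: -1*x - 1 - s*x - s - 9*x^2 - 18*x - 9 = s*(-x - 1) - 9*x^2 - 19*x - 10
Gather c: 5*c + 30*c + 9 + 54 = 35*c + 63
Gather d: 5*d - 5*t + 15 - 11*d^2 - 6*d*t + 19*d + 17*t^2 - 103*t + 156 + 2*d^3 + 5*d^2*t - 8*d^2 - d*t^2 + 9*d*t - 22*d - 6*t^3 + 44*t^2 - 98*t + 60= 2*d^3 + d^2*(5*t - 19) + d*(-t^2 + 3*t + 2) - 6*t^3 + 61*t^2 - 206*t + 231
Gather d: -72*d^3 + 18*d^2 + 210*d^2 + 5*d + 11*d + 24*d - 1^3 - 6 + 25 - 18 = -72*d^3 + 228*d^2 + 40*d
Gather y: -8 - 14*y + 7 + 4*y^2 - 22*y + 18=4*y^2 - 36*y + 17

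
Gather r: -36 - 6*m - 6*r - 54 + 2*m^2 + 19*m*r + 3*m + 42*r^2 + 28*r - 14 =2*m^2 - 3*m + 42*r^2 + r*(19*m + 22) - 104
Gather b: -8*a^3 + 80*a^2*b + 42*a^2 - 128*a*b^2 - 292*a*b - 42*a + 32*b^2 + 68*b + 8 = -8*a^3 + 42*a^2 - 42*a + b^2*(32 - 128*a) + b*(80*a^2 - 292*a + 68) + 8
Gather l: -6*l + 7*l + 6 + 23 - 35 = l - 6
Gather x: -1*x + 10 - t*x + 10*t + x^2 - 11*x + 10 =10*t + x^2 + x*(-t - 12) + 20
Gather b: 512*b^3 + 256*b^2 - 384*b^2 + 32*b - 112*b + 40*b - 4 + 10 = 512*b^3 - 128*b^2 - 40*b + 6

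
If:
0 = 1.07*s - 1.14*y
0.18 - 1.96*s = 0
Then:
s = 0.09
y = 0.09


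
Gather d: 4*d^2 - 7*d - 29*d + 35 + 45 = 4*d^2 - 36*d + 80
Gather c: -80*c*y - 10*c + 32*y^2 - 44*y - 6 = c*(-80*y - 10) + 32*y^2 - 44*y - 6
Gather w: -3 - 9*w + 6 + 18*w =9*w + 3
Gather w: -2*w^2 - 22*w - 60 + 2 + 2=-2*w^2 - 22*w - 56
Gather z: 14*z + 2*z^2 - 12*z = 2*z^2 + 2*z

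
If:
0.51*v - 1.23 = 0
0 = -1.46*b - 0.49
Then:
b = -0.34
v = 2.41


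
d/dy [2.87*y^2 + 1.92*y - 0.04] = 5.74*y + 1.92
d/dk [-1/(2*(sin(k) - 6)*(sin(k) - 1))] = (2*sin(k) - 7)*cos(k)/(2*(sin(k) - 6)^2*(sin(k) - 1)^2)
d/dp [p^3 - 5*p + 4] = 3*p^2 - 5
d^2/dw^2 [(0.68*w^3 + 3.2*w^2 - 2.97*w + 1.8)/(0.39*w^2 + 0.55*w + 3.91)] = (-3.938738*w^3 - 18.86136*w^2 + 91.865766*w + 106.21717)/(0.059319*w^6 + 0.250965*w^5 + 2.138058*w^4 + 5.198545*w^3 + 21.435402*w^2 + 25.225365*w + 59.776471)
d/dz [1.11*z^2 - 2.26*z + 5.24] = 2.22*z - 2.26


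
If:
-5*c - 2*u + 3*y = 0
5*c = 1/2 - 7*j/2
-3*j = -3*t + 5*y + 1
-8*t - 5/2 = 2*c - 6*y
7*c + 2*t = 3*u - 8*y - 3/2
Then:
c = 2111/12584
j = -609/6292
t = -10545/12584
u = -17447/12584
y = -8113/12584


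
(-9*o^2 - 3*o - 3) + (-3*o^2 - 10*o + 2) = -12*o^2 - 13*o - 1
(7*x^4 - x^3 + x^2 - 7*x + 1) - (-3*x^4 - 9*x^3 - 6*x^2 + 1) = 10*x^4 + 8*x^3 + 7*x^2 - 7*x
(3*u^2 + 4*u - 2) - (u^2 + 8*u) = 2*u^2 - 4*u - 2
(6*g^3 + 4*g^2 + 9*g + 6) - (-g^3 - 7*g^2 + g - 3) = 7*g^3 + 11*g^2 + 8*g + 9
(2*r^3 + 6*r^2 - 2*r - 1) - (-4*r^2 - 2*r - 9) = 2*r^3 + 10*r^2 + 8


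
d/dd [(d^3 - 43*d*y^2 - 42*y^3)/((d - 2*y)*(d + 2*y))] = (d^4 + 31*d^2*y^2 + 84*d*y^3 + 172*y^4)/(d^4 - 8*d^2*y^2 + 16*y^4)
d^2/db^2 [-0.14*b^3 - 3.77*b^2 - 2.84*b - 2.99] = -0.84*b - 7.54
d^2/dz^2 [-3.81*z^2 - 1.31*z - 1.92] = -7.62000000000000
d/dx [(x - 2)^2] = 2*x - 4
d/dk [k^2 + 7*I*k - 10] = 2*k + 7*I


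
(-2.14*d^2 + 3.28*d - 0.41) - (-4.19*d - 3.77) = -2.14*d^2 + 7.47*d + 3.36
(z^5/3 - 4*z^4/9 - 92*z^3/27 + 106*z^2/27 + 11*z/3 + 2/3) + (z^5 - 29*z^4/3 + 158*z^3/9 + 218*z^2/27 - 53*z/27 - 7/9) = 4*z^5/3 - 91*z^4/9 + 382*z^3/27 + 12*z^2 + 46*z/27 - 1/9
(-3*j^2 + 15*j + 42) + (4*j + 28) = -3*j^2 + 19*j + 70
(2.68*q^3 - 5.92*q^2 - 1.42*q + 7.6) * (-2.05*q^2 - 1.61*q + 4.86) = -5.494*q^5 + 7.8212*q^4 + 25.467*q^3 - 42.065*q^2 - 19.1372*q + 36.936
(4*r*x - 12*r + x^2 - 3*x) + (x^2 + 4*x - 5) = 4*r*x - 12*r + 2*x^2 + x - 5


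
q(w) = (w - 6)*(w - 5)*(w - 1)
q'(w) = (w - 6)*(w - 5) + (w - 6)*(w - 1) + (w - 5)*(w - 1)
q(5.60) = -1.10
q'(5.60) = 0.68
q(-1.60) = -130.42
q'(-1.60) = 87.08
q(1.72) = 10.11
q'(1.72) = 8.60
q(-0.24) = -40.55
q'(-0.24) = 46.93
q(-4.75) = -602.67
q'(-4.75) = 222.69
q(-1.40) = -113.66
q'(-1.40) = 80.48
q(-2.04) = -172.07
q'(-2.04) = 102.44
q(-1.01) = -84.68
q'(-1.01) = 68.30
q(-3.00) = -288.00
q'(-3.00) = 140.00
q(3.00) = 12.00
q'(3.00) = -4.00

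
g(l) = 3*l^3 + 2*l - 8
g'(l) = 9*l^2 + 2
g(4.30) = 239.12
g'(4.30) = 168.41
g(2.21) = 28.80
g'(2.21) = 45.96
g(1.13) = -1.41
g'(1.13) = 13.49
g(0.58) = -6.25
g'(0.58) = 5.03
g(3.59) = 137.98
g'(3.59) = 117.99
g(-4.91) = -372.93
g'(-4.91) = 218.97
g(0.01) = -7.98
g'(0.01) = 2.00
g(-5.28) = -460.15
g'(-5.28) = 252.91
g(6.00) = 652.00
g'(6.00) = 326.00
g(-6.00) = -668.00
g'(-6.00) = 326.00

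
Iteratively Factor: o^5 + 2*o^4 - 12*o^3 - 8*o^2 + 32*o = (o + 2)*(o^4 - 12*o^2 + 16*o) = (o - 2)*(o + 2)*(o^3 + 2*o^2 - 8*o) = (o - 2)*(o + 2)*(o + 4)*(o^2 - 2*o) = (o - 2)^2*(o + 2)*(o + 4)*(o)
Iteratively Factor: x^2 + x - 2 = (x + 2)*(x - 1)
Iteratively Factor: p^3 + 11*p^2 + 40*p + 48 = (p + 4)*(p^2 + 7*p + 12) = (p + 4)^2*(p + 3)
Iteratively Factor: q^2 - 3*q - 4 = (q + 1)*(q - 4)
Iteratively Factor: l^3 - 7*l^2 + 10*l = (l)*(l^2 - 7*l + 10) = l*(l - 2)*(l - 5)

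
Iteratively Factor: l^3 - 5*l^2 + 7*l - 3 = (l - 1)*(l^2 - 4*l + 3) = (l - 3)*(l - 1)*(l - 1)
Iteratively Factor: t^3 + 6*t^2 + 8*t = (t + 2)*(t^2 + 4*t) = t*(t + 2)*(t + 4)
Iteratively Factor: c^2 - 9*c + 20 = (c - 4)*(c - 5)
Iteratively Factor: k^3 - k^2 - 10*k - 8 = (k + 2)*(k^2 - 3*k - 4) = (k + 1)*(k + 2)*(k - 4)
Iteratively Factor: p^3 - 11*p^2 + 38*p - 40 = (p - 2)*(p^2 - 9*p + 20) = (p - 4)*(p - 2)*(p - 5)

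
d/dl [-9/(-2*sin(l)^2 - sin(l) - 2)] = -9*(4*sin(l) + 1)*cos(l)/(sin(l) - cos(2*l) + 3)^2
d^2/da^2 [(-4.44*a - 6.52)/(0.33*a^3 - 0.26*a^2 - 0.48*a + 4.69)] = (-2.901096*a^5 - 6.234624*a^4 + 6.943776*a^3 + 86.013552*a^2 + 23.179032*a - 38.896048)/(0.035937*a^9 - 0.084942*a^8 - 0.089892*a^7 + 1.761751*a^6 - 2.28366*a^5 - 3.685956*a^4 + 25.177419*a^3 - 13.91523*a^2 - 31.674384*a + 103.161709)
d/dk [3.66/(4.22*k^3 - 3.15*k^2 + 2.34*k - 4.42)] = (-46.3356*k^2 + 23.058*k - 8.5644)/(4.22*k^3 - 3.15*k^2 + 2.34*k - 4.42)^2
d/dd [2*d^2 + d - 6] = 4*d + 1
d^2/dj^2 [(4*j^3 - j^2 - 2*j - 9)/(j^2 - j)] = 2*(j^3 - 27*j^2 + 27*j - 9)/(j^3*(j^3 - 3*j^2 + 3*j - 1))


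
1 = 1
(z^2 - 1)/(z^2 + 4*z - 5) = (z + 1)/(z + 5)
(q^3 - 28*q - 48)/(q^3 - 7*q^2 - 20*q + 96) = (q^2 - 4*q - 12)/(q^2 - 11*q + 24)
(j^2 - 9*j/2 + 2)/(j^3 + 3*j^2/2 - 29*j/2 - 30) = (2*j - 1)/(2*j^2 + 11*j + 15)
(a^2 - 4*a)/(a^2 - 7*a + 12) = a/(a - 3)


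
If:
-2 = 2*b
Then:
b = -1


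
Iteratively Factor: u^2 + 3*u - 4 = (u + 4)*(u - 1)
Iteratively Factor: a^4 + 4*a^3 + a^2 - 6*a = (a)*(a^3 + 4*a^2 + a - 6) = a*(a + 2)*(a^2 + 2*a - 3) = a*(a - 1)*(a + 2)*(a + 3)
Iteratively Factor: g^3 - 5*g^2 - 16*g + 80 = (g + 4)*(g^2 - 9*g + 20) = (g - 4)*(g + 4)*(g - 5)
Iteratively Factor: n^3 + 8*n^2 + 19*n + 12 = (n + 1)*(n^2 + 7*n + 12) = (n + 1)*(n + 3)*(n + 4)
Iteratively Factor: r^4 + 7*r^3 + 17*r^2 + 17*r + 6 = (r + 1)*(r^3 + 6*r^2 + 11*r + 6) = (r + 1)^2*(r^2 + 5*r + 6) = (r + 1)^2*(r + 2)*(r + 3)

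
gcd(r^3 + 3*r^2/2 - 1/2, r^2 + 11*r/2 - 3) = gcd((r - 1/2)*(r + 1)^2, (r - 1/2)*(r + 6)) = r - 1/2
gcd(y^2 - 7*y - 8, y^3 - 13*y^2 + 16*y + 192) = y - 8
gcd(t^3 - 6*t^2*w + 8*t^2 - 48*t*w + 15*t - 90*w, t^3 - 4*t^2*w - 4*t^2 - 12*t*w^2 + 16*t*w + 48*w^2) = t - 6*w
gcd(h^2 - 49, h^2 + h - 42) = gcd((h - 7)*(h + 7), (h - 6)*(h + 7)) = h + 7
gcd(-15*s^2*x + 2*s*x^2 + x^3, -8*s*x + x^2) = x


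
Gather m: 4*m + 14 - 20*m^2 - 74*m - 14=-20*m^2 - 70*m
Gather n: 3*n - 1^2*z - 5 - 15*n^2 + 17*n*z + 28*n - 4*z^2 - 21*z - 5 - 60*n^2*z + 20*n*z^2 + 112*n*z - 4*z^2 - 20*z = n^2*(-60*z - 15) + n*(20*z^2 + 129*z + 31) - 8*z^2 - 42*z - 10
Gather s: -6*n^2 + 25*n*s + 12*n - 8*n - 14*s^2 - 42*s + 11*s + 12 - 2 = -6*n^2 + 4*n - 14*s^2 + s*(25*n - 31) + 10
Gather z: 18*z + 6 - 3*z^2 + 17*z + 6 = -3*z^2 + 35*z + 12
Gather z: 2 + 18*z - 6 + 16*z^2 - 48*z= 16*z^2 - 30*z - 4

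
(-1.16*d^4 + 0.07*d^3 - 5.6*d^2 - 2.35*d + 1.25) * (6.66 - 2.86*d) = 3.3176*d^5 - 7.9258*d^4 + 16.4822*d^3 - 30.575*d^2 - 19.226*d + 8.325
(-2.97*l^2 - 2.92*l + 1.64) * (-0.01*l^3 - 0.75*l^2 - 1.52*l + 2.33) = 0.0297*l^5 + 2.2567*l^4 + 6.688*l^3 - 3.7117*l^2 - 9.2964*l + 3.8212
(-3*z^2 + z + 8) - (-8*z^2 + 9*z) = 5*z^2 - 8*z + 8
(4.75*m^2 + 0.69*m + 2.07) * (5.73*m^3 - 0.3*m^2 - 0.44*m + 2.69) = 27.2175*m^5 + 2.5287*m^4 + 9.5641*m^3 + 11.8529*m^2 + 0.9453*m + 5.5683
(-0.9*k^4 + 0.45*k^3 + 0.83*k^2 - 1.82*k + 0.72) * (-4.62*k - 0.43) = 4.158*k^5 - 1.692*k^4 - 4.0281*k^3 + 8.0515*k^2 - 2.5438*k - 0.3096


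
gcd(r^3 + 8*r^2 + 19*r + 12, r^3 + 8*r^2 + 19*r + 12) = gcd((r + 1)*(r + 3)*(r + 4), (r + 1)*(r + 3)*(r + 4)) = r^3 + 8*r^2 + 19*r + 12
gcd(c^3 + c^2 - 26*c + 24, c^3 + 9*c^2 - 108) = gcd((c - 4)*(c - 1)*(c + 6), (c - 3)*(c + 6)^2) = c + 6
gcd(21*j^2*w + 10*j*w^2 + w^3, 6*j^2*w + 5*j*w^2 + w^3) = 3*j*w + w^2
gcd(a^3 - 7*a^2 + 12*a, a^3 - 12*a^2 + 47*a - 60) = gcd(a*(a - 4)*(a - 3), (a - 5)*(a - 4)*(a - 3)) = a^2 - 7*a + 12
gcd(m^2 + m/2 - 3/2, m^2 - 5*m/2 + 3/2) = m - 1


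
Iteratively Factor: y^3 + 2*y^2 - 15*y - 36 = (y - 4)*(y^2 + 6*y + 9) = (y - 4)*(y + 3)*(y + 3)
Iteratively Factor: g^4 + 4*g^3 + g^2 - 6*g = (g - 1)*(g^3 + 5*g^2 + 6*g) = (g - 1)*(g + 3)*(g^2 + 2*g) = g*(g - 1)*(g + 3)*(g + 2)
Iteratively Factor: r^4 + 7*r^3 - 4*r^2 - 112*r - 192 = (r + 4)*(r^3 + 3*r^2 - 16*r - 48) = (r + 4)^2*(r^2 - r - 12) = (r - 4)*(r + 4)^2*(r + 3)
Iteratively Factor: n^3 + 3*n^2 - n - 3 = (n - 1)*(n^2 + 4*n + 3) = (n - 1)*(n + 1)*(n + 3)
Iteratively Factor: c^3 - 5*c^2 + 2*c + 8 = (c + 1)*(c^2 - 6*c + 8) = (c - 4)*(c + 1)*(c - 2)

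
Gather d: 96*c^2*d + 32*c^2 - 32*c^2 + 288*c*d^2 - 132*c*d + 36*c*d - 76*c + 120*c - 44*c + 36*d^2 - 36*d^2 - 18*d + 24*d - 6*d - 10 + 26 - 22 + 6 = 288*c*d^2 + d*(96*c^2 - 96*c)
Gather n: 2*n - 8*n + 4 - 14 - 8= -6*n - 18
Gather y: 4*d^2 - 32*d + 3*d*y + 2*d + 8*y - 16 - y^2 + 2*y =4*d^2 - 30*d - y^2 + y*(3*d + 10) - 16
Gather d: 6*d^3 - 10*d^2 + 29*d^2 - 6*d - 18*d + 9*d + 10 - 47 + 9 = 6*d^3 + 19*d^2 - 15*d - 28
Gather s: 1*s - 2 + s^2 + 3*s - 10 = s^2 + 4*s - 12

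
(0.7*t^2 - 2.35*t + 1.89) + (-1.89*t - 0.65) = 0.7*t^2 - 4.24*t + 1.24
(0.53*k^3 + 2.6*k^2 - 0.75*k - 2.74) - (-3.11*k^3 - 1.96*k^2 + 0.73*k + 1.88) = 3.64*k^3 + 4.56*k^2 - 1.48*k - 4.62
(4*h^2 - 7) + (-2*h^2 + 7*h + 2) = 2*h^2 + 7*h - 5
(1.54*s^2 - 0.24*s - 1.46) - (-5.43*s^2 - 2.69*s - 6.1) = 6.97*s^2 + 2.45*s + 4.64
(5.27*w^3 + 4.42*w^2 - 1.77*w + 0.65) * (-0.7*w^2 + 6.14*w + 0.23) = -3.689*w^5 + 29.2638*w^4 + 29.5899*w^3 - 10.3062*w^2 + 3.5839*w + 0.1495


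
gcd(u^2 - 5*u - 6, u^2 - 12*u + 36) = u - 6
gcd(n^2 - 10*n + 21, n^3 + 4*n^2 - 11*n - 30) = n - 3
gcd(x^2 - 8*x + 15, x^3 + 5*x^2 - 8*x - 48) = x - 3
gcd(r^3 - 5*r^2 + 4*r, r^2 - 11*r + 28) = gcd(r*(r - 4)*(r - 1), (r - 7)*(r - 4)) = r - 4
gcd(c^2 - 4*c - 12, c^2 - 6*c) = c - 6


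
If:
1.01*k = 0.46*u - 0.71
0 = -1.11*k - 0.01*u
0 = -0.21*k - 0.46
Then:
No Solution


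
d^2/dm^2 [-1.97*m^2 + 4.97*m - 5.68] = -3.94000000000000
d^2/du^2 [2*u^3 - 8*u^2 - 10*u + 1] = 12*u - 16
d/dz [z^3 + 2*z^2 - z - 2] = 3*z^2 + 4*z - 1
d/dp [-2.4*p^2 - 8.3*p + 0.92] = -4.8*p - 8.3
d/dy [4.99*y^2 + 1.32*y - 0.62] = 9.98*y + 1.32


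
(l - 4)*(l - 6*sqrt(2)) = l^2 - 6*sqrt(2)*l - 4*l + 24*sqrt(2)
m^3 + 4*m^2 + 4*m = m*(m + 2)^2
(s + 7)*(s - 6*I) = s^2 + 7*s - 6*I*s - 42*I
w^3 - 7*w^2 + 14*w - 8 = (w - 4)*(w - 2)*(w - 1)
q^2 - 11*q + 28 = (q - 7)*(q - 4)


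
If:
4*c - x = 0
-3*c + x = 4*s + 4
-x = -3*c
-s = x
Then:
No Solution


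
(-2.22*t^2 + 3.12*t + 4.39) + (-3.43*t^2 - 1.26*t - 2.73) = -5.65*t^2 + 1.86*t + 1.66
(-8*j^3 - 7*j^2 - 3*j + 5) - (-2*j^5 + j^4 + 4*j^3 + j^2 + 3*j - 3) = 2*j^5 - j^4 - 12*j^3 - 8*j^2 - 6*j + 8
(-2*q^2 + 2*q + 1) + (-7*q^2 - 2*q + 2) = 3 - 9*q^2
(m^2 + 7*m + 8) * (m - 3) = m^3 + 4*m^2 - 13*m - 24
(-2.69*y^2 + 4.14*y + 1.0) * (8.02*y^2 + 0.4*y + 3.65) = -21.5738*y^4 + 32.1268*y^3 - 0.1425*y^2 + 15.511*y + 3.65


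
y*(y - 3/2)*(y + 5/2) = y^3 + y^2 - 15*y/4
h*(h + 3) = h^2 + 3*h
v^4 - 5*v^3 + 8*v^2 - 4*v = v*(v - 2)^2*(v - 1)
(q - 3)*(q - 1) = q^2 - 4*q + 3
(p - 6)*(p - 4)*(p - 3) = p^3 - 13*p^2 + 54*p - 72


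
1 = 1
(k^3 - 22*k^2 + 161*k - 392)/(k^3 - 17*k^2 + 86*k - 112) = (k - 7)/(k - 2)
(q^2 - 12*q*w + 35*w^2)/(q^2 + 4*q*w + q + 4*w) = (q^2 - 12*q*w + 35*w^2)/(q^2 + 4*q*w + q + 4*w)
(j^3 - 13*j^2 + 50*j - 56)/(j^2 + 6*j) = (j^3 - 13*j^2 + 50*j - 56)/(j*(j + 6))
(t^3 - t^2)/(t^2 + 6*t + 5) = t^2*(t - 1)/(t^2 + 6*t + 5)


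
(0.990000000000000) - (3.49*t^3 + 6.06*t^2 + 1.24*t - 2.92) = -3.49*t^3 - 6.06*t^2 - 1.24*t + 3.91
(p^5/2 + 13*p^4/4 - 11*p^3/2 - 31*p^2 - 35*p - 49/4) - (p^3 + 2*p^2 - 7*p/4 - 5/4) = p^5/2 + 13*p^4/4 - 13*p^3/2 - 33*p^2 - 133*p/4 - 11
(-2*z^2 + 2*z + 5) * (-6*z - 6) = 12*z^3 - 42*z - 30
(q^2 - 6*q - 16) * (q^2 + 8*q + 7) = q^4 + 2*q^3 - 57*q^2 - 170*q - 112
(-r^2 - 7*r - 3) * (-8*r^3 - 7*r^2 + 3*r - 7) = 8*r^5 + 63*r^4 + 70*r^3 + 7*r^2 + 40*r + 21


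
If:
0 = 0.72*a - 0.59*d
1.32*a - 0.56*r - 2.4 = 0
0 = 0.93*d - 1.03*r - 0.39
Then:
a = 3.11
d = 3.80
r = 3.05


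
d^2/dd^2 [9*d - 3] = 0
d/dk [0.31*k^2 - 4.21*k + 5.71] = 0.62*k - 4.21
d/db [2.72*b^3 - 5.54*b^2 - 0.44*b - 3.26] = 8.16*b^2 - 11.08*b - 0.44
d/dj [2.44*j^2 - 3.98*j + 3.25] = 4.88*j - 3.98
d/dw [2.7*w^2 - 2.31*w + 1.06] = 5.4*w - 2.31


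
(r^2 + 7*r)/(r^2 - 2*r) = (r + 7)/(r - 2)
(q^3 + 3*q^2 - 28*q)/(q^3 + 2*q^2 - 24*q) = (q + 7)/(q + 6)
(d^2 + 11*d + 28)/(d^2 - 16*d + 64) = (d^2 + 11*d + 28)/(d^2 - 16*d + 64)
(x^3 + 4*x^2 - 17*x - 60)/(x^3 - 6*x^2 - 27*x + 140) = (x + 3)/(x - 7)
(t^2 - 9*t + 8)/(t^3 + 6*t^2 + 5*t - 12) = (t - 8)/(t^2 + 7*t + 12)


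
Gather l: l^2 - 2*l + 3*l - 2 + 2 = l^2 + l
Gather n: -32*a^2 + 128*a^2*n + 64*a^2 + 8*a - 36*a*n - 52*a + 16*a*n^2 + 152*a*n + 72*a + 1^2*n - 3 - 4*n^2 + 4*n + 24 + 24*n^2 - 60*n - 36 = 32*a^2 + 28*a + n^2*(16*a + 20) + n*(128*a^2 + 116*a - 55) - 15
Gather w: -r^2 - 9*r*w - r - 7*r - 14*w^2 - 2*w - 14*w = -r^2 - 8*r - 14*w^2 + w*(-9*r - 16)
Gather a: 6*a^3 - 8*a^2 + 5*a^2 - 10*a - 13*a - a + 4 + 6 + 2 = 6*a^3 - 3*a^2 - 24*a + 12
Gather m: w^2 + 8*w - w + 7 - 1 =w^2 + 7*w + 6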